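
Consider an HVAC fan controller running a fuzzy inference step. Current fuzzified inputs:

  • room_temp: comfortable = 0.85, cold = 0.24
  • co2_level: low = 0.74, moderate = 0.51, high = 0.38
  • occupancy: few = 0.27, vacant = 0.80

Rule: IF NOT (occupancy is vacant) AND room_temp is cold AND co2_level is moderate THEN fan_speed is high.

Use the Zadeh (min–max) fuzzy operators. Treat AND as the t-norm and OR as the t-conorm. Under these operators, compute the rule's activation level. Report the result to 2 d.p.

firing strength: ¬vacant=1−0.80=0.20, cold=0.24, moderate=0.51; AND[min(a, b)] → w = 0.20

0.20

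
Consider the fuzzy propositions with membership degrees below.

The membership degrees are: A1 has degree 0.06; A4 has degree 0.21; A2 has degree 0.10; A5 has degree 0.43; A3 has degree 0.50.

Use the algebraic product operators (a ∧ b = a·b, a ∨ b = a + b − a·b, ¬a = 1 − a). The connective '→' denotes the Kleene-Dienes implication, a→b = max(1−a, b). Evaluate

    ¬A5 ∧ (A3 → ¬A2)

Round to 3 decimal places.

0.513

¬A5 = 1 − 0.4300 = 0.5700
¬A2 = 1 − 0.1000 = 0.9000
A3 → ¬A2  [Kleene-Dienes: max(1−a, b)] with a=0.5000, b=0.9000 → 0.9000
¬A5 ∧ (A3 → ¬A2) = a·b on (0.5700, 0.9000) = 0.5130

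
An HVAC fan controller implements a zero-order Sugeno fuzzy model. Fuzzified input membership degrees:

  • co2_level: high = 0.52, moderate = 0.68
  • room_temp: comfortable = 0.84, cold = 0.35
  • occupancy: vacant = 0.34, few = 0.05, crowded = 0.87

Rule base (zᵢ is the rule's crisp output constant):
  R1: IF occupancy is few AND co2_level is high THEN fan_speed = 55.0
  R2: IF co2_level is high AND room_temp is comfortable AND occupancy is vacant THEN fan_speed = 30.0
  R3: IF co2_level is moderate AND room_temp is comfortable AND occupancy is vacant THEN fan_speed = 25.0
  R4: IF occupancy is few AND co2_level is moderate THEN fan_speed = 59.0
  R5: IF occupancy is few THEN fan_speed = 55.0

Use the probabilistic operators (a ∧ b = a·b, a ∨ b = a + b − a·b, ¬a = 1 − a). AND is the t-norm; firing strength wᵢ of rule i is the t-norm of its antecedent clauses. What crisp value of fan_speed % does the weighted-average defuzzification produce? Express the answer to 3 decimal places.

34.230

R1 (z=55.0): few=0.05, high=0.52; AND[a·b] → w = 0.0260
R2 (z=30.0): high=0.52, comfortable=0.84, vacant=0.34; AND[a·b] → w = 0.1485
R3 (z=25.0): moderate=0.68, comfortable=0.84, vacant=0.34; AND[a·b] → w = 0.1942
R4 (z=59.0): few=0.05, moderate=0.68; AND[a·b] → w = 0.0340
R5 (z=55.0): few=0.05 → w = 0.0500
Weighted average = (0.0260·55.0 + 0.1485·30.0 + 0.1942·25.0 + 0.0340·59.0 + 0.0500·55.0) / (0.0260 + 0.1485 + 0.1942 + 0.0340 + 0.0500)
  = 15.4966 / 0.4527 = 34.230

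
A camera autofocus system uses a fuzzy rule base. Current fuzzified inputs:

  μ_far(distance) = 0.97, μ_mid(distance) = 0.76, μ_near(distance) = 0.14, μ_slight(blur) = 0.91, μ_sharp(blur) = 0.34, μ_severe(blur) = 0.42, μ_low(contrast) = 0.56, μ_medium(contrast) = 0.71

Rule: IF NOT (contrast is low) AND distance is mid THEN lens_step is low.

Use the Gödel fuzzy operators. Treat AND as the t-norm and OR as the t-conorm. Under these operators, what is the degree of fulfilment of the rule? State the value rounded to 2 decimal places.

firing strength: ¬low=1−0.56=0.44, mid=0.76; AND[min(a, b)] → w = 0.44

0.44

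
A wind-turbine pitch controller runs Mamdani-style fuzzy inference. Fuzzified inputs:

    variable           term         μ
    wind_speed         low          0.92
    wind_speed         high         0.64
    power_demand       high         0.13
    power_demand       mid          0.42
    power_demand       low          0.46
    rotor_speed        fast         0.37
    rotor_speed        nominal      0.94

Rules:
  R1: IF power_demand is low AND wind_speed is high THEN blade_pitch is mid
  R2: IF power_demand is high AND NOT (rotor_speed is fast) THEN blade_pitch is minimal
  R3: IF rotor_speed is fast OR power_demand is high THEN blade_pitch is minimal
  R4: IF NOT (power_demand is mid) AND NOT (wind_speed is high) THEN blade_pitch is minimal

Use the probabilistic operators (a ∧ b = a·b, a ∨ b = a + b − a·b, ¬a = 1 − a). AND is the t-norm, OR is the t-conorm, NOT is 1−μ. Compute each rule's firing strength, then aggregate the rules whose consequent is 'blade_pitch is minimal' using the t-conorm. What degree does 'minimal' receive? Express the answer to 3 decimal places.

0.602

R1: low=0.46, high=0.64; AND[a·b] → w = 0.2944
R2: high=0.13, ¬fast=1−0.37=0.63; AND[a·b] → w = 0.0819
R3: fast=0.37, high=0.13; OR[a + b − a·b] → w = 0.4519
R4: ¬mid=1−0.42=0.58, ¬high=1−0.64=0.36; AND[a·b] → w = 0.2088
Rules with consequent 'minimal': {R2, R3, R4} → strengths 0.0819, 0.4519, 0.2088
Aggregate via t-conorm [a + b − a·b]: 0.6019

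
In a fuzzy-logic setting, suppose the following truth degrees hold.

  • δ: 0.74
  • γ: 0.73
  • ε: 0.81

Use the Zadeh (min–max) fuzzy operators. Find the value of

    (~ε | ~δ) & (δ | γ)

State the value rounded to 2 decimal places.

~ε = 1 − 0.81 = 0.19
~δ = 1 − 0.74 = 0.26
~ε | ~δ = max(a, b) on (0.19, 0.26) = 0.26
δ | γ = max(a, b) on (0.74, 0.73) = 0.74
(~ε | ~δ) & (δ | γ) = min(a, b) on (0.26, 0.74) = 0.26

0.26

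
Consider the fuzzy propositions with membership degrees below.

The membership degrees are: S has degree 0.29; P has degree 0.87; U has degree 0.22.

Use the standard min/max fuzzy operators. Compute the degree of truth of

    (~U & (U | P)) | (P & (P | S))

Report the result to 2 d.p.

~U = 1 − 0.22 = 0.78
U | P = max(a, b) on (0.22, 0.87) = 0.87
~U & (U | P) = min(a, b) on (0.78, 0.87) = 0.78
P | S = max(a, b) on (0.87, 0.29) = 0.87
P & (P | S) = min(a, b) on (0.87, 0.87) = 0.87
(~U & (U | P)) | (P & (P | S)) = max(a, b) on (0.78, 0.87) = 0.87

0.87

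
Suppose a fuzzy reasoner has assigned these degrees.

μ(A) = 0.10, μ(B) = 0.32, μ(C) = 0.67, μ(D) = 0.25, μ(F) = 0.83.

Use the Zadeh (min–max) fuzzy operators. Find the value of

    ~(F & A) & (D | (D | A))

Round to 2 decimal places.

F & A = min(a, b) on (0.83, 0.10) = 0.10
~(F & A) = 1 − 0.10 = 0.90
D | A = max(a, b) on (0.25, 0.10) = 0.25
D | (D | A) = max(a, b) on (0.25, 0.25) = 0.25
~(F & A) & (D | (D | A)) = min(a, b) on (0.90, 0.25) = 0.25

0.25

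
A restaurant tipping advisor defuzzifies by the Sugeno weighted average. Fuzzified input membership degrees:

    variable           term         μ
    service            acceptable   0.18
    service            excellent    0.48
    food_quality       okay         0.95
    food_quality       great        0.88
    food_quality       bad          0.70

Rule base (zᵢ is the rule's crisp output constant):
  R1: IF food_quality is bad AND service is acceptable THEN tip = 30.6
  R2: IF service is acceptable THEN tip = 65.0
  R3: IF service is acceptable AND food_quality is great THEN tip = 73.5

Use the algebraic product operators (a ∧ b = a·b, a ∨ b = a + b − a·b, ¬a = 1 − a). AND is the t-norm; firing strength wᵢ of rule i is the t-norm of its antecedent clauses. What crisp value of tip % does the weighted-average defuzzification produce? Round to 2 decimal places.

58.57

R1 (z=30.6): bad=0.70, acceptable=0.18; AND[a·b] → w = 0.1260
R2 (z=65.0): acceptable=0.18 → w = 0.1800
R3 (z=73.5): acceptable=0.18, great=0.88; AND[a·b] → w = 0.1584
Weighted average = (0.1260·30.6 + 0.1800·65.0 + 0.1584·73.5) / (0.1260 + 0.1800 + 0.1584)
  = 27.1980 / 0.4644 = 58.57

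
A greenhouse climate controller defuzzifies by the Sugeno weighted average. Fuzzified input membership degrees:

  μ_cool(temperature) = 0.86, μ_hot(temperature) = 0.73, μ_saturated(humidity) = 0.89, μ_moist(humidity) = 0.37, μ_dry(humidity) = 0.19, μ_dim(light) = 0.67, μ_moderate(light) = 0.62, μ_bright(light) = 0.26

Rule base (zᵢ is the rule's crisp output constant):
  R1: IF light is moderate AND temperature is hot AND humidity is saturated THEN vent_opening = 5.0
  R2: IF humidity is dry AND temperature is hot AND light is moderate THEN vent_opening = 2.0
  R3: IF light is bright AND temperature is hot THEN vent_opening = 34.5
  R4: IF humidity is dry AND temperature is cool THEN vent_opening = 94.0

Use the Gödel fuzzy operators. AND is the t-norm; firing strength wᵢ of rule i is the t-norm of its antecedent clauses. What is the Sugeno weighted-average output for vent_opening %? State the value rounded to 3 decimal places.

R1 (z=5.0): moderate=0.62, hot=0.73, saturated=0.89; AND[min(a, b)] → w = 0.62
R2 (z=2.0): dry=0.19, hot=0.73, moderate=0.62; AND[min(a, b)] → w = 0.19
R3 (z=34.5): bright=0.26, hot=0.73; AND[min(a, b)] → w = 0.26
R4 (z=94.0): dry=0.19, cool=0.86; AND[min(a, b)] → w = 0.19
Weighted average = (0.62·5.0 + 0.19·2.0 + 0.26·34.5 + 0.19·94.0) / (0.62 + 0.19 + 0.26 + 0.19)
  = 30.3100 / 1.2600 = 24.056

24.056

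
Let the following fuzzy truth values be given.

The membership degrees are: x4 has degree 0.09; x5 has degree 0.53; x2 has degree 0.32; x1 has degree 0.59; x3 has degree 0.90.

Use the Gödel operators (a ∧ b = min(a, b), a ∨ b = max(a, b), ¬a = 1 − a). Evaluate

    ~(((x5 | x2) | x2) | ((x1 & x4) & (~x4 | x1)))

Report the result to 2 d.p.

x5 | x2 = max(a, b) on (0.53, 0.32) = 0.53
(x5 | x2) | x2 = max(a, b) on (0.53, 0.32) = 0.53
x1 & x4 = min(a, b) on (0.59, 0.09) = 0.09
~x4 = 1 − 0.09 = 0.91
~x4 | x1 = max(a, b) on (0.91, 0.59) = 0.91
(x1 & x4) & (~x4 | x1) = min(a, b) on (0.09, 0.91) = 0.09
((x5 | x2) | x2) | ((x1 & x4) & (~x4 | x1)) = max(a, b) on (0.53, 0.09) = 0.53
~(((x5 | x2) | x2) | ((x1 & x4) & (~x4 | x1))) = 1 − 0.53 = 0.47

0.47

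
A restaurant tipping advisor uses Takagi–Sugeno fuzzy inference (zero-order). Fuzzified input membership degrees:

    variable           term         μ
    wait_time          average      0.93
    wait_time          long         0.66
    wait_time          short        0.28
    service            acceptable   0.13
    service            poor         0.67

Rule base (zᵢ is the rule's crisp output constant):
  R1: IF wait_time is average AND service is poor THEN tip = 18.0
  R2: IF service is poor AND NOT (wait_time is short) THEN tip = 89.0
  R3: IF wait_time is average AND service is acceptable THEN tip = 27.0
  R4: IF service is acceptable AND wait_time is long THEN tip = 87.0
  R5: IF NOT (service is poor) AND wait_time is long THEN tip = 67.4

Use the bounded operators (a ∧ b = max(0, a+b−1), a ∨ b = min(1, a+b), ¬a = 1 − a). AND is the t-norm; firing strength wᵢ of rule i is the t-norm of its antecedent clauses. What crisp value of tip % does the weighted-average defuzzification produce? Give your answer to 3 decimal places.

R1 (z=18.0): average=0.93, poor=0.67; AND[max(0, a+b−1)] → w = 0.60
R2 (z=89.0): poor=0.67, ¬short=1−0.28=0.72; AND[max(0, a+b−1)] → w = 0.39
R3 (z=27.0): average=0.93, acceptable=0.13; AND[max(0, a+b−1)] → w = 0.06
R4 (z=87.0): acceptable=0.13, long=0.66; AND[max(0, a+b−1)] → w = 0.00
R5 (z=67.4): ¬poor=1−0.67=0.33, long=0.66; AND[max(0, a+b−1)] → w = 0.00
Weighted average = (0.60·18.0 + 0.39·89.0 + 0.06·27.0 + 0.00·87.0 + 0.00·67.4) / (0.60 + 0.39 + 0.06 + 0.00 + 0.00)
  = 47.1300 / 1.0500 = 44.886

44.886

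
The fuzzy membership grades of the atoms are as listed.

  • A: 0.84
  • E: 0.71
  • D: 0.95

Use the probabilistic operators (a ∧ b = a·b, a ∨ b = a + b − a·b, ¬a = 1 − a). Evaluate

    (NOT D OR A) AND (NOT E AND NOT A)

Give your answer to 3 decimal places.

0.039

NOT D = 1 − 0.9500 = 0.0500
NOT D OR A = a + b − a·b on (0.0500, 0.8400) = 0.8480
NOT E = 1 − 0.7100 = 0.2900
NOT A = 1 − 0.8400 = 0.1600
NOT E AND NOT A = a·b on (0.2900, 0.1600) = 0.0464
(NOT D OR A) AND (NOT E AND NOT A) = a·b on (0.8480, 0.0464) = 0.0393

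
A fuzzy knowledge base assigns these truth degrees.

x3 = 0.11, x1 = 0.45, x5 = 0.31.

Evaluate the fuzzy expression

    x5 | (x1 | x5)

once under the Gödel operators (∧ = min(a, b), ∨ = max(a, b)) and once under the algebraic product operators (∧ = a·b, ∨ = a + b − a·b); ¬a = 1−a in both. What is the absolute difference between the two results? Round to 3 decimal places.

Under Gödel:
  x1 | x5 = max(a, b) on (0.45, 0.31) = 0.45
  x5 | (x1 | x5) = max(a, b) on (0.31, 0.45) = 0.45
  → value = 0.4500
Under algebraic product:
  x1 | x5 = a + b − a·b on (0.4500, 0.3100) = 0.6205
  x5 | (x1 | x5) = a + b − a·b on (0.3100, 0.6205) = 0.7381
  → value = 0.7381
|0.4500 − 0.7381| = 0.288

0.288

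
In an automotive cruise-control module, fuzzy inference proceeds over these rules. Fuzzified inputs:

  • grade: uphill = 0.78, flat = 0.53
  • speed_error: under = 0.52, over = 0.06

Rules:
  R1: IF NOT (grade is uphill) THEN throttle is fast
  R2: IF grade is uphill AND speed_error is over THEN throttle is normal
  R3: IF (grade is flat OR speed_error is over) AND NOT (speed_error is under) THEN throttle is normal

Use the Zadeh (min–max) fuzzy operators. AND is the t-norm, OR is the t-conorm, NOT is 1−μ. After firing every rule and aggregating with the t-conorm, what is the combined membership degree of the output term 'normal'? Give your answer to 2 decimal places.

R1: ¬uphill=1−0.78=0.22 → w = 0.22
R2: uphill=0.78, over=0.06; AND[min(a, b)] → w = 0.06
R3: (flat=0.53 OR over=0.06) = 0.53; AND[min(a, b)] with ¬under=1−0.52=0.48 → w = 0.48
Rules with consequent 'normal': {R2, R3} → strengths 0.06, 0.48
Aggregate via t-conorm [max(a, b)]: 0.48

0.48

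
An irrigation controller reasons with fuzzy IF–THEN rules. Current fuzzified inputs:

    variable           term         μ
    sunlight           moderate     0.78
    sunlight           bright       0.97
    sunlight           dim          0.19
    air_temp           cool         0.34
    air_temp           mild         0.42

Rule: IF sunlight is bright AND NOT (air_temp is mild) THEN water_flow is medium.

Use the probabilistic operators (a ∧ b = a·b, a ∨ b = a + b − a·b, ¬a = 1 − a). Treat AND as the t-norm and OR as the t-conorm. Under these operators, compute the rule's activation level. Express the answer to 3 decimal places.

0.563

firing strength: bright=0.97, ¬mild=1−0.42=0.58; AND[a·b] → w = 0.5626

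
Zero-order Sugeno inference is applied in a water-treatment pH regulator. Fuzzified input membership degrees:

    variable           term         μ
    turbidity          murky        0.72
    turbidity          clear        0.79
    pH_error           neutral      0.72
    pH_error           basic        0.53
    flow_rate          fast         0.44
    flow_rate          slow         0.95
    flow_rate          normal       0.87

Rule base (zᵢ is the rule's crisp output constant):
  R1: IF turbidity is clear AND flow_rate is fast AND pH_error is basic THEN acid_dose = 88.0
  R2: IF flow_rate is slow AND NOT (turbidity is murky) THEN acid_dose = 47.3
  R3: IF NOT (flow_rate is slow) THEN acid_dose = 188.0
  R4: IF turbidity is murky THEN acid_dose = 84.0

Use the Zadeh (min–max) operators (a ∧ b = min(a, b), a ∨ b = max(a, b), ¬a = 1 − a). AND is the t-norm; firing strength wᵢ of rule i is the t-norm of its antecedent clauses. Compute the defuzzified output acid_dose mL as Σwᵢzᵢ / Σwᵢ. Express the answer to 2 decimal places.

81.77

R1 (z=88.0): clear=0.79, fast=0.44, basic=0.53; AND[min(a, b)] → w = 0.44
R2 (z=47.3): slow=0.95, ¬murky=1−0.72=0.28; AND[min(a, b)] → w = 0.28
R3 (z=188.0): ¬slow=1−0.95=0.05 → w = 0.05
R4 (z=84.0): murky=0.72 → w = 0.72
Weighted average = (0.44·88.0 + 0.28·47.3 + 0.05·188.0 + 0.72·84.0) / (0.44 + 0.28 + 0.05 + 0.72)
  = 121.8440 / 1.4900 = 81.77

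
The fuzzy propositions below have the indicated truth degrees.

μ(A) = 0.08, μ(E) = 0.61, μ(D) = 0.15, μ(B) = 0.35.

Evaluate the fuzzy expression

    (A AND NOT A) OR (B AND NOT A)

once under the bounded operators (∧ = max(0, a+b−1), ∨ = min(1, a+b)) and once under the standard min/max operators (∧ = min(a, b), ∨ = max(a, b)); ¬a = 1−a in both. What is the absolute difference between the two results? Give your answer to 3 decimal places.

0.080

Under bounded:
  NOT A = 1 − 0.08 = 0.92
  A AND NOT A = max(0, a+b−1) on (0.08, 0.92) = 0.00
  NOT A = 1 − 0.08 = 0.92
  B AND NOT A = max(0, a+b−1) on (0.35, 0.92) = 0.27
  (A AND NOT A) OR (B AND NOT A) = min(1, a+b) on (0.00, 0.27) = 0.27
  → value = 0.2700
Under standard min/max:
  NOT A = 1 − 0.08 = 0.92
  A AND NOT A = min(a, b) on (0.08, 0.92) = 0.08
  NOT A = 1 − 0.08 = 0.92
  B AND NOT A = min(a, b) on (0.35, 0.92) = 0.35
  (A AND NOT A) OR (B AND NOT A) = max(a, b) on (0.08, 0.35) = 0.35
  → value = 0.3500
|0.2700 − 0.3500| = 0.080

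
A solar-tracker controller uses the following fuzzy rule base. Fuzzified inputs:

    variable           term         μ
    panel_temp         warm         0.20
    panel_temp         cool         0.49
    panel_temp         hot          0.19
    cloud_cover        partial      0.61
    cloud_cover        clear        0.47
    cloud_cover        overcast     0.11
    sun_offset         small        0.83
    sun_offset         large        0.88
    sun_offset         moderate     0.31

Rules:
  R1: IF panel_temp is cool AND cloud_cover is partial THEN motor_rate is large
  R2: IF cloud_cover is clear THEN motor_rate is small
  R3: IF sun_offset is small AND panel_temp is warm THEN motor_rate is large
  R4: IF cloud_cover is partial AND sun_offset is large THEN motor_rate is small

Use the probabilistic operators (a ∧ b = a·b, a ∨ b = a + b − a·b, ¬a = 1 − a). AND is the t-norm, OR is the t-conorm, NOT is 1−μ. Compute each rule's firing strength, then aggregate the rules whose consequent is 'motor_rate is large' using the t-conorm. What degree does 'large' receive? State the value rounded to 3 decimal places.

0.415

R1: cool=0.49, partial=0.61; AND[a·b] → w = 0.2989
R2: clear=0.47 → w = 0.4700
R3: small=0.83, warm=0.20; AND[a·b] → w = 0.1660
R4: partial=0.61, large=0.88; AND[a·b] → w = 0.5368
Rules with consequent 'large': {R1, R3} → strengths 0.2989, 0.1660
Aggregate via t-conorm [a + b − a·b]: 0.4153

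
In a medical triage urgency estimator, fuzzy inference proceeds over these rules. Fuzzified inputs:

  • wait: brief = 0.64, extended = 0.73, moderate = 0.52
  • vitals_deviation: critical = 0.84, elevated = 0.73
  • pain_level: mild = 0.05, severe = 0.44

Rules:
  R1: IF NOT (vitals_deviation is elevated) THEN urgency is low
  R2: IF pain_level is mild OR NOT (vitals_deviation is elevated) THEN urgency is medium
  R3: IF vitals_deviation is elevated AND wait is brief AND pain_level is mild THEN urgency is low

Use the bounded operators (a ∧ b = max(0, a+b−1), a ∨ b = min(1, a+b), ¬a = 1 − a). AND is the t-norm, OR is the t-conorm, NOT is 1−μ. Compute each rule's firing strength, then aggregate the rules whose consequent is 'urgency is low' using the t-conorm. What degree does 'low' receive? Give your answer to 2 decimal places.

0.27

R1: ¬elevated=1−0.73=0.27 → w = 0.27
R2: mild=0.05, ¬elevated=1−0.73=0.27; OR[min(1, a+b)] → w = 0.32
R3: elevated=0.73, brief=0.64, mild=0.05; AND[max(0, a+b−1)] → w = 0.00
Rules with consequent 'low': {R1, R3} → strengths 0.27, 0.00
Aggregate via t-conorm [min(1, a+b)]: 0.27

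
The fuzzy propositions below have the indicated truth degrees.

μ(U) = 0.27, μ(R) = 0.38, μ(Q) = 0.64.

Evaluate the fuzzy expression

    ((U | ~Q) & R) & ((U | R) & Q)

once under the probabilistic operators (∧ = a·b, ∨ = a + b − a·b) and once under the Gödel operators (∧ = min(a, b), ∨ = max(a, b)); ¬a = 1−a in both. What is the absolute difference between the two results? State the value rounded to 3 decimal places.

Under probabilistic:
  ~Q = 1 − 0.6400 = 0.3600
  U | ~Q = a + b − a·b on (0.2700, 0.3600) = 0.5328
  (U | ~Q) & R = a·b on (0.5328, 0.3800) = 0.2025
  U | R = a + b − a·b on (0.2700, 0.3800) = 0.5474
  (U | R) & Q = a·b on (0.5474, 0.6400) = 0.3503
  ((U | ~Q) & R) & ((U | R) & Q) = a·b on (0.2025, 0.3503) = 0.0709
  → value = 0.0709
Under Gödel:
  ~Q = 1 − 0.64 = 0.36
  U | ~Q = max(a, b) on (0.27, 0.36) = 0.36
  (U | ~Q) & R = min(a, b) on (0.36, 0.38) = 0.36
  U | R = max(a, b) on (0.27, 0.38) = 0.38
  (U | R) & Q = min(a, b) on (0.38, 0.64) = 0.38
  ((U | ~Q) & R) & ((U | R) & Q) = min(a, b) on (0.36, 0.38) = 0.36
  → value = 0.3600
|0.0709 − 0.3600| = 0.289

0.289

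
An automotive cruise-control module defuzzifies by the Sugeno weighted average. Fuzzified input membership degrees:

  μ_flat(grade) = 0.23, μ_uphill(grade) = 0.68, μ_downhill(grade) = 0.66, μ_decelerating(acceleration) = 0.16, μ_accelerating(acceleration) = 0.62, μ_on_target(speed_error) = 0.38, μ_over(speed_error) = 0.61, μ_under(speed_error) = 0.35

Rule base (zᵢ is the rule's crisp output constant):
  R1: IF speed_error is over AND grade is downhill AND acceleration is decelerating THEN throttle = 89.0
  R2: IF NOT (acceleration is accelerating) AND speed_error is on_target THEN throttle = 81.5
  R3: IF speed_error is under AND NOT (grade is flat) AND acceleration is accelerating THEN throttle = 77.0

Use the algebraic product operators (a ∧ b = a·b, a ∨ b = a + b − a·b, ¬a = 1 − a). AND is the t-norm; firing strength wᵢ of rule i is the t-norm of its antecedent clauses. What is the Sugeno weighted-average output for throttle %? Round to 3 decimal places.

80.785

R1 (z=89.0): over=0.61, downhill=0.66, decelerating=0.16; AND[a·b] → w = 0.0644
R2 (z=81.5): ¬accelerating=1−0.62=0.38, on_target=0.38; AND[a·b] → w = 0.1444
R3 (z=77.0): under=0.35, ¬flat=1−0.23=0.77, accelerating=0.62; AND[a·b] → w = 0.1671
Weighted average = (0.0644·89.0 + 0.1444·81.5 + 0.1671·77.0) / (0.0644 + 0.1444 + 0.1671)
  = 30.3676 / 0.3759 = 80.785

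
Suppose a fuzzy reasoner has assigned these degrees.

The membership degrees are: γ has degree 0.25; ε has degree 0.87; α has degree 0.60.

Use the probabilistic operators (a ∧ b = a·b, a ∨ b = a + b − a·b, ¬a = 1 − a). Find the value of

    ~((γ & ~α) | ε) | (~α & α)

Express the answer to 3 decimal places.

~α = 1 − 0.6000 = 0.4000
γ & ~α = a·b on (0.2500, 0.4000) = 0.1000
(γ & ~α) | ε = a + b − a·b on (0.1000, 0.8700) = 0.8830
~((γ & ~α) | ε) = 1 − 0.8830 = 0.1170
~α = 1 − 0.6000 = 0.4000
~α & α = a·b on (0.4000, 0.6000) = 0.2400
~((γ & ~α) | ε) | (~α & α) = a + b − a·b on (0.1170, 0.2400) = 0.3289

0.329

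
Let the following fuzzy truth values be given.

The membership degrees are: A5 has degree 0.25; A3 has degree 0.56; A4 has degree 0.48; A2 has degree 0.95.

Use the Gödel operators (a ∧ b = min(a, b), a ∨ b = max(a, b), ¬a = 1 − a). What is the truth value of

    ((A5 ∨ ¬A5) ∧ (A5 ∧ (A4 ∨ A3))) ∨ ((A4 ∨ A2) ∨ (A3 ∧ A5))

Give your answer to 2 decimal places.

¬A5 = 1 − 0.25 = 0.75
A5 ∨ ¬A5 = max(a, b) on (0.25, 0.75) = 0.75
A4 ∨ A3 = max(a, b) on (0.48, 0.56) = 0.56
A5 ∧ (A4 ∨ A3) = min(a, b) on (0.25, 0.56) = 0.25
(A5 ∨ ¬A5) ∧ (A5 ∧ (A4 ∨ A3)) = min(a, b) on (0.75, 0.25) = 0.25
A4 ∨ A2 = max(a, b) on (0.48, 0.95) = 0.95
A3 ∧ A5 = min(a, b) on (0.56, 0.25) = 0.25
(A4 ∨ A2) ∨ (A3 ∧ A5) = max(a, b) on (0.95, 0.25) = 0.95
((A5 ∨ ¬A5) ∧ (A5 ∧ (A4 ∨ A3))) ∨ ((A4 ∨ A2) ∨ (A3 ∧ A5)) = max(a, b) on (0.25, 0.95) = 0.95

0.95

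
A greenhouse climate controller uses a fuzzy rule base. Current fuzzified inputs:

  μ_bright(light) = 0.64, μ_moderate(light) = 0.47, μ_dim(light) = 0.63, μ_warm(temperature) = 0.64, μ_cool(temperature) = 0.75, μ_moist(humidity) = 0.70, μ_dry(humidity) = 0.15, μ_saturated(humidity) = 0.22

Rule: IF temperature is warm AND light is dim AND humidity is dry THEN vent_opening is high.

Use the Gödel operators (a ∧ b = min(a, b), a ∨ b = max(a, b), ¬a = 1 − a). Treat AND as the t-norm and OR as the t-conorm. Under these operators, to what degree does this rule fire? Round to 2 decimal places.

0.15

firing strength: warm=0.64, dim=0.63, dry=0.15; AND[min(a, b)] → w = 0.15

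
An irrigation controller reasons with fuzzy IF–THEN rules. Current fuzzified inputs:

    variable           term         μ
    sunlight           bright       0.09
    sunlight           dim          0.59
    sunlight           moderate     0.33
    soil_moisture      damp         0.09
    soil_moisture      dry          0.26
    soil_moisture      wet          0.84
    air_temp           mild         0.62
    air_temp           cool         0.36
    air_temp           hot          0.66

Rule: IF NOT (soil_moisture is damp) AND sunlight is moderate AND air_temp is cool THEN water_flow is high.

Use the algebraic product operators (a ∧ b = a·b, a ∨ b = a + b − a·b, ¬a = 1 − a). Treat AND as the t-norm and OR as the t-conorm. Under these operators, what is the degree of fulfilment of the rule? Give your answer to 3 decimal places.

firing strength: ¬damp=1−0.09=0.91, moderate=0.33, cool=0.36; AND[a·b] → w = 0.1081

0.108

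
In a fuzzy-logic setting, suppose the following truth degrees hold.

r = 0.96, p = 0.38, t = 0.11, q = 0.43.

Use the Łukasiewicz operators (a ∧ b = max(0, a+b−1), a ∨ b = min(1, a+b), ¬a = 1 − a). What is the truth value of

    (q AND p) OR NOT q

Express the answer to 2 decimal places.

q AND p = max(0, a+b−1) on (0.43, 0.38) = 0.00
NOT q = 1 − 0.43 = 0.57
(q AND p) OR NOT q = min(1, a+b) on (0.00, 0.57) = 0.57

0.57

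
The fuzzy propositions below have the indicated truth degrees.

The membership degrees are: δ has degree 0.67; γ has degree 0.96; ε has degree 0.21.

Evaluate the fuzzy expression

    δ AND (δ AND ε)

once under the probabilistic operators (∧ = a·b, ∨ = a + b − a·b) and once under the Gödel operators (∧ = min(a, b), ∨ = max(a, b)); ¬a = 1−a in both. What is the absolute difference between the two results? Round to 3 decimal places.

Under probabilistic:
  δ AND ε = a·b on (0.6700, 0.2100) = 0.1407
  δ AND (δ AND ε) = a·b on (0.6700, 0.1407) = 0.0943
  → value = 0.0943
Under Gödel:
  δ AND ε = min(a, b) on (0.67, 0.21) = 0.21
  δ AND (δ AND ε) = min(a, b) on (0.67, 0.21) = 0.21
  → value = 0.2100
|0.0943 − 0.2100| = 0.116

0.116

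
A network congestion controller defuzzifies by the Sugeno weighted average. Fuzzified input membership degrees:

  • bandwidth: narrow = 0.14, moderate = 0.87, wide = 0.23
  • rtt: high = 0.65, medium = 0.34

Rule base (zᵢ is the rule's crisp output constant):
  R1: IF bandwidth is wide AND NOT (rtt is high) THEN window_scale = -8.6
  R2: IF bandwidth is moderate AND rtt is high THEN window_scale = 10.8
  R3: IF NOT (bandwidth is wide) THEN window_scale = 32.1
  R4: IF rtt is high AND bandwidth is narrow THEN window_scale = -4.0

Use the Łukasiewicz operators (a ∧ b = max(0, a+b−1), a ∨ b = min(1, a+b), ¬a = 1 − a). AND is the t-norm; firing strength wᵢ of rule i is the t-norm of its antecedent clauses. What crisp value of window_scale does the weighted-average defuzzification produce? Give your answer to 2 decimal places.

23.51

R1 (z=-8.6): wide=0.23, ¬high=1−0.65=0.35; AND[max(0, a+b−1)] → w = 0.00
R2 (z=10.8): moderate=0.87, high=0.65; AND[max(0, a+b−1)] → w = 0.52
R3 (z=32.1): ¬wide=1−0.23=0.77 → w = 0.77
R4 (z=-4.0): high=0.65, narrow=0.14; AND[max(0, a+b−1)] → w = 0.00
Weighted average = (0.00·-8.6 + 0.52·10.8 + 0.77·32.1 + 0.00·-4.0) / (0.00 + 0.52 + 0.77 + 0.00)
  = 30.3330 / 1.2900 = 23.51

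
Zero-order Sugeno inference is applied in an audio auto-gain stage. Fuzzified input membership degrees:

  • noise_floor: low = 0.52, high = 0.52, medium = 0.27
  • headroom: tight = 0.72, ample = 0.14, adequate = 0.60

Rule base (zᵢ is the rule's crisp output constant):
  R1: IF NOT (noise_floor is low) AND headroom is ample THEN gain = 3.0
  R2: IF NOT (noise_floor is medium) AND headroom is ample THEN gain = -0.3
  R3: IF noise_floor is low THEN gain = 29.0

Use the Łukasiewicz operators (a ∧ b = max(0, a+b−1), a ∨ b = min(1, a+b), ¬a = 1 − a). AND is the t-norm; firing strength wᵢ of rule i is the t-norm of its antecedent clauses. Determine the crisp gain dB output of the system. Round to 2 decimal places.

29.00

R1 (z=3.0): ¬low=1−0.52=0.48, ample=0.14; AND[max(0, a+b−1)] → w = 0.00
R2 (z=-0.3): ¬medium=1−0.27=0.73, ample=0.14; AND[max(0, a+b−1)] → w = 0.00
R3 (z=29.0): low=0.52 → w = 0.52
Weighted average = (0.00·3.0 + 0.00·-0.3 + 0.52·29.0) / (0.00 + 0.00 + 0.52)
  = 15.0800 / 0.5200 = 29.00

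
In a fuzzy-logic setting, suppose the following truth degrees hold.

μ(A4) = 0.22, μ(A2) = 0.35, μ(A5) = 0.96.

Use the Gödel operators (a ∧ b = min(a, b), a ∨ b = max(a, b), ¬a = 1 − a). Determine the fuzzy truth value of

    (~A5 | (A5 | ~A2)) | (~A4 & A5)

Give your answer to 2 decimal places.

~A5 = 1 − 0.96 = 0.04
~A2 = 1 − 0.35 = 0.65
A5 | ~A2 = max(a, b) on (0.96, 0.65) = 0.96
~A5 | (A5 | ~A2) = max(a, b) on (0.04, 0.96) = 0.96
~A4 = 1 − 0.22 = 0.78
~A4 & A5 = min(a, b) on (0.78, 0.96) = 0.78
(~A5 | (A5 | ~A2)) | (~A4 & A5) = max(a, b) on (0.96, 0.78) = 0.96

0.96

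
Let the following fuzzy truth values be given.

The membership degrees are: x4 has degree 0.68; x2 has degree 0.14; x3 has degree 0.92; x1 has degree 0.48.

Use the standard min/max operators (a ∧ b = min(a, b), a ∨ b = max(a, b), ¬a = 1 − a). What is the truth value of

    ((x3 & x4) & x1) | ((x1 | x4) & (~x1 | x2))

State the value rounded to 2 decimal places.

x3 & x4 = min(a, b) on (0.92, 0.68) = 0.68
(x3 & x4) & x1 = min(a, b) on (0.68, 0.48) = 0.48
x1 | x4 = max(a, b) on (0.48, 0.68) = 0.68
~x1 = 1 − 0.48 = 0.52
~x1 | x2 = max(a, b) on (0.52, 0.14) = 0.52
(x1 | x4) & (~x1 | x2) = min(a, b) on (0.68, 0.52) = 0.52
((x3 & x4) & x1) | ((x1 | x4) & (~x1 | x2)) = max(a, b) on (0.48, 0.52) = 0.52

0.52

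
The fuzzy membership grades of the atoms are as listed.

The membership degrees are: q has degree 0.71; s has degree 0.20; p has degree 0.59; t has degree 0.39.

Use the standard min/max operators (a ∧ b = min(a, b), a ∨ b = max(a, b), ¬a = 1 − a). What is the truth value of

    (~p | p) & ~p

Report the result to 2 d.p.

0.41

~p = 1 − 0.59 = 0.41
~p | p = max(a, b) on (0.41, 0.59) = 0.59
~p = 1 − 0.59 = 0.41
(~p | p) & ~p = min(a, b) on (0.59, 0.41) = 0.41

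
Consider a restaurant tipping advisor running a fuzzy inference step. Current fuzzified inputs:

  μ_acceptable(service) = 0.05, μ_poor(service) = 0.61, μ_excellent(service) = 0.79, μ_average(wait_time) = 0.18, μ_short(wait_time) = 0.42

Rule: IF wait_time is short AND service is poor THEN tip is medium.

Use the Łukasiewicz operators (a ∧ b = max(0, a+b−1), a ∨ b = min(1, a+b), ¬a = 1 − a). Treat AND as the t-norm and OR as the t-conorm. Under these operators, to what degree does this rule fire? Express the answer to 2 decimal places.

0.03

firing strength: short=0.42, poor=0.61; AND[max(0, a+b−1)] → w = 0.03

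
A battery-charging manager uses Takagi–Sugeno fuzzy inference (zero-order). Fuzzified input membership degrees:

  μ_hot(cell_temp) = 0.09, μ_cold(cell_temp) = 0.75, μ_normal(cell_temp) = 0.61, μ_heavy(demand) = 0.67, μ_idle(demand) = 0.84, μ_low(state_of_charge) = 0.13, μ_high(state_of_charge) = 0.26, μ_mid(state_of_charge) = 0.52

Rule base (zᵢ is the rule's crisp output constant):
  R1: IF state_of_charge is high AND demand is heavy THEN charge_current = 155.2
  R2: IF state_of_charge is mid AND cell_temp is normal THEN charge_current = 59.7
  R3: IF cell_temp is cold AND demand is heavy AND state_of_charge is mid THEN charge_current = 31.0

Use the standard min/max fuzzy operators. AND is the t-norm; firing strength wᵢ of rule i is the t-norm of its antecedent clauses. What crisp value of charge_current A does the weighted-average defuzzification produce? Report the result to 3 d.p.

R1 (z=155.2): high=0.26, heavy=0.67; AND[min(a, b)] → w = 0.26
R2 (z=59.7): mid=0.52, normal=0.61; AND[min(a, b)] → w = 0.52
R3 (z=31.0): cold=0.75, heavy=0.67, mid=0.52; AND[min(a, b)] → w = 0.52
Weighted average = (0.26·155.2 + 0.52·59.7 + 0.52·31.0) / (0.26 + 0.52 + 0.52)
  = 87.5160 / 1.3000 = 67.320

67.320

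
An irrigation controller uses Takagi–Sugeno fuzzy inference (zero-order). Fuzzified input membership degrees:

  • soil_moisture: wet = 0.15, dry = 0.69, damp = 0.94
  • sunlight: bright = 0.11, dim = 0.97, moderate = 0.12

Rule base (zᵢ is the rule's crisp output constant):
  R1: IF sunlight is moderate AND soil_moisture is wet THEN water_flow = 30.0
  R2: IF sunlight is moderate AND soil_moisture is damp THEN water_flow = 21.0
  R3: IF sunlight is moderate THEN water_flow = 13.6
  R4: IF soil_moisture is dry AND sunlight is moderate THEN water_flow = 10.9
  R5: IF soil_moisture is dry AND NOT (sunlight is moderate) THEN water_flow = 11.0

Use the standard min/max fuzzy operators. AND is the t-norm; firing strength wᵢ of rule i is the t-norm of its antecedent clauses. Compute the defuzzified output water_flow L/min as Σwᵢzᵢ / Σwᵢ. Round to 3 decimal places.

14.231

R1 (z=30.0): moderate=0.12, wet=0.15; AND[min(a, b)] → w = 0.12
R2 (z=21.0): moderate=0.12, damp=0.94; AND[min(a, b)] → w = 0.12
R3 (z=13.6): moderate=0.12 → w = 0.12
R4 (z=10.9): dry=0.69, moderate=0.12; AND[min(a, b)] → w = 0.12
R5 (z=11.0): dry=0.69, ¬moderate=1−0.12=0.88; AND[min(a, b)] → w = 0.69
Weighted average = (0.12·30.0 + 0.12·21.0 + 0.12·13.6 + 0.12·10.9 + 0.69·11.0) / (0.12 + 0.12 + 0.12 + 0.12 + 0.69)
  = 16.6500 / 1.1700 = 14.231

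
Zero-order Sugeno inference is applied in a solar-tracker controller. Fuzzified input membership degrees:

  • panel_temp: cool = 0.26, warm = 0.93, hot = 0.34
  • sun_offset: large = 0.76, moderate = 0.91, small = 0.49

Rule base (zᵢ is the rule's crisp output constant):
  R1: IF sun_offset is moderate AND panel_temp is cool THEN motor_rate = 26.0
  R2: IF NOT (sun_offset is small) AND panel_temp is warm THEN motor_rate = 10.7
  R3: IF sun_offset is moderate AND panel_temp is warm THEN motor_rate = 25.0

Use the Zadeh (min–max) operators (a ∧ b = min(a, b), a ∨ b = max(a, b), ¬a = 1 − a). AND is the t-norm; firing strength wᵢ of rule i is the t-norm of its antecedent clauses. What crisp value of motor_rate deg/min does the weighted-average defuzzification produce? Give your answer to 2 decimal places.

R1 (z=26.0): moderate=0.91, cool=0.26; AND[min(a, b)] → w = 0.26
R2 (z=10.7): ¬small=1−0.49=0.51, warm=0.93; AND[min(a, b)] → w = 0.51
R3 (z=25.0): moderate=0.91, warm=0.93; AND[min(a, b)] → w = 0.91
Weighted average = (0.26·26.0 + 0.51·10.7 + 0.91·25.0) / (0.26 + 0.51 + 0.91)
  = 34.9670 / 1.6800 = 20.81

20.81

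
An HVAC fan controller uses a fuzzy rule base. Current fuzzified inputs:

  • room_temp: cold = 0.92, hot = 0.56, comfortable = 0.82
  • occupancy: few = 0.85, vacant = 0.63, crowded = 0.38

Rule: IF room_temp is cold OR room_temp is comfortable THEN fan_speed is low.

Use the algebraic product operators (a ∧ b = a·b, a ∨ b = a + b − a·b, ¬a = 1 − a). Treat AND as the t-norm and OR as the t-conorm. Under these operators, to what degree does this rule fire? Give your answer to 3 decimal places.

0.986

firing strength: cold=0.92, comfortable=0.82; OR[a + b − a·b] → w = 0.9856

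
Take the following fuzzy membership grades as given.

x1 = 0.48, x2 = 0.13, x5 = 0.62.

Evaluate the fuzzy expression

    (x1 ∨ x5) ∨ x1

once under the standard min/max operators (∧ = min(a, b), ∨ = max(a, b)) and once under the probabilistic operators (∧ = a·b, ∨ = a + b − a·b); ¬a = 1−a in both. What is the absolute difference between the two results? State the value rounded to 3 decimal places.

Under standard min/max:
  x1 ∨ x5 = max(a, b) on (0.48, 0.62) = 0.62
  (x1 ∨ x5) ∨ x1 = max(a, b) on (0.62, 0.48) = 0.62
  → value = 0.6200
Under probabilistic:
  x1 ∨ x5 = a + b − a·b on (0.4800, 0.6200) = 0.8024
  (x1 ∨ x5) ∨ x1 = a + b − a·b on (0.8024, 0.4800) = 0.8972
  → value = 0.8972
|0.6200 − 0.8972| = 0.277

0.277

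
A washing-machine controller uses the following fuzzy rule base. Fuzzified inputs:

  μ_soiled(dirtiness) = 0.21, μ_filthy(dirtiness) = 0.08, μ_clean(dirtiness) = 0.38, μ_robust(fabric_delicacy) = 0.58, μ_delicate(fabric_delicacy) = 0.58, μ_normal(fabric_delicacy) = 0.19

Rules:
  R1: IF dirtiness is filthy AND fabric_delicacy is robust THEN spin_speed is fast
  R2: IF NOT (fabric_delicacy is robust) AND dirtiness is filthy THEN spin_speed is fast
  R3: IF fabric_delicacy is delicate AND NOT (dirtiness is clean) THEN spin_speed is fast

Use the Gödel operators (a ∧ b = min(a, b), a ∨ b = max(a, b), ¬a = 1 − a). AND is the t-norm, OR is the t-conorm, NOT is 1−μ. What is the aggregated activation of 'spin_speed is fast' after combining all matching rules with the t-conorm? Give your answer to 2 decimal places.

R1: filthy=0.08, robust=0.58; AND[min(a, b)] → w = 0.08
R2: ¬robust=1−0.58=0.42, filthy=0.08; AND[min(a, b)] → w = 0.08
R3: delicate=0.58, ¬clean=1−0.38=0.62; AND[min(a, b)] → w = 0.58
Rules with consequent 'fast': {R1, R2, R3} → strengths 0.08, 0.08, 0.58
Aggregate via t-conorm [max(a, b)]: 0.58

0.58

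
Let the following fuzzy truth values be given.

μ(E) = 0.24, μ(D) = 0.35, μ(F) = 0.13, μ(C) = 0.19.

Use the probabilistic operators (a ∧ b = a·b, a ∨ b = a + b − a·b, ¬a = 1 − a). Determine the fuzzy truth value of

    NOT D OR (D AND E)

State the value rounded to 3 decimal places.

0.679

NOT D = 1 − 0.3500 = 0.6500
D AND E = a·b on (0.3500, 0.2400) = 0.0840
NOT D OR (D AND E) = a + b − a·b on (0.6500, 0.0840) = 0.6794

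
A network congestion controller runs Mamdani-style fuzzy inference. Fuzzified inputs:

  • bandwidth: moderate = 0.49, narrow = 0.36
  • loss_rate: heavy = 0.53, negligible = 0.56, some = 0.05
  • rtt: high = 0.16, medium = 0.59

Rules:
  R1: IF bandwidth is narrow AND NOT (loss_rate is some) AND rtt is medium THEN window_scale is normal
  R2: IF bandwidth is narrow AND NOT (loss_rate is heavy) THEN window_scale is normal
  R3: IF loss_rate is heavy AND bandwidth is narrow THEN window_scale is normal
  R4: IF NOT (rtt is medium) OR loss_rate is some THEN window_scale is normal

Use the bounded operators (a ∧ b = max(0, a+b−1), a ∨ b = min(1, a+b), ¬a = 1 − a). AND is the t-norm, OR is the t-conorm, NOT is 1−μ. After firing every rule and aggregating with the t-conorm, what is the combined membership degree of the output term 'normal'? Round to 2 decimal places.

R1: narrow=0.36, ¬some=1−0.05=0.95, medium=0.59; AND[max(0, a+b−1)] → w = 0.00
R2: narrow=0.36, ¬heavy=1−0.53=0.47; AND[max(0, a+b−1)] → w = 0.00
R3: heavy=0.53, narrow=0.36; AND[max(0, a+b−1)] → w = 0.00
R4: ¬medium=1−0.59=0.41, some=0.05; OR[min(1, a+b)] → w = 0.46
Rules with consequent 'normal': {R1, R2, R3, R4} → strengths 0.00, 0.00, 0.00, 0.46
Aggregate via t-conorm [min(1, a+b)]: 0.46

0.46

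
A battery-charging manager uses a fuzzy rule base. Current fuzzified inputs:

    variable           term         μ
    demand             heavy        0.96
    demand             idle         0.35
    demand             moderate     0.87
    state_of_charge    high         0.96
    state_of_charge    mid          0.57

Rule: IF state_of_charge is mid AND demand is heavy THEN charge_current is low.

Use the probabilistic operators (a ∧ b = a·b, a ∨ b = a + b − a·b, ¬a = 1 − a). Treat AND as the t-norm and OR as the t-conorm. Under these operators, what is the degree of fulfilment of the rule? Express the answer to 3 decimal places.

0.547

firing strength: mid=0.57, heavy=0.96; AND[a·b] → w = 0.5472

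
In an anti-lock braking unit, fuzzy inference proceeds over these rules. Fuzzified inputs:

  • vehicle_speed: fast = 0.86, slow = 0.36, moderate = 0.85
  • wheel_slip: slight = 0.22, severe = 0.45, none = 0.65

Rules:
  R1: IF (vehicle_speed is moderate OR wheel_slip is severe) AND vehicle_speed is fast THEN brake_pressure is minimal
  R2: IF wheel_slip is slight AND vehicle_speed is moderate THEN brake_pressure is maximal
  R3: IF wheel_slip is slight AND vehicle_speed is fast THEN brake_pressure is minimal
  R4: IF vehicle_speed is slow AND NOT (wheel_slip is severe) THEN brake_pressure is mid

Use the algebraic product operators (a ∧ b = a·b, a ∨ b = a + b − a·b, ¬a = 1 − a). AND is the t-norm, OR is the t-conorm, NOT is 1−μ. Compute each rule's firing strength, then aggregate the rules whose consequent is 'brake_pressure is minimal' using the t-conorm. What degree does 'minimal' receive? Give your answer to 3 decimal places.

0.829

R1: (moderate=0.85 OR severe=0.45) = 0.9175; AND[a·b] with fast=0.86 → w = 0.7890
R2: slight=0.22, moderate=0.85; AND[a·b] → w = 0.1870
R3: slight=0.22, fast=0.86; AND[a·b] → w = 0.1892
R4: slow=0.36, ¬severe=1−0.45=0.55; AND[a·b] → w = 0.1980
Rules with consequent 'minimal': {R1, R3} → strengths 0.7890, 0.1892
Aggregate via t-conorm [a + b − a·b]: 0.8290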